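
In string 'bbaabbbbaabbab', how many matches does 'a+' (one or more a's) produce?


Pattern 'a+' matches one or more consecutive a's.
String: 'bbaabbbbaabbab'
Scanning for runs of a:
  Match 1: 'aa' (length 2)
  Match 2: 'aa' (length 2)
  Match 3: 'a' (length 1)
Total matches: 3

3


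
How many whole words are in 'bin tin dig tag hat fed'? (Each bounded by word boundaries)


Word boundaries (\b) mark the start/end of each word.
Text: 'bin tin dig tag hat fed'
Splitting by whitespace:
  Word 1: 'bin'
  Word 2: 'tin'
  Word 3: 'dig'
  Word 4: 'tag'
  Word 5: 'hat'
  Word 6: 'fed'
Total whole words: 6

6


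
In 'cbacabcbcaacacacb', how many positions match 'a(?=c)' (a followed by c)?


Lookahead 'a(?=c)' matches 'a' only when followed by 'c'.
String: 'cbacabcbcaacacacb'
Checking each position where char is 'a':
  pos 2: 'a' -> MATCH (next='c')
  pos 4: 'a' -> no (next='b')
  pos 9: 'a' -> no (next='a')
  pos 10: 'a' -> MATCH (next='c')
  pos 12: 'a' -> MATCH (next='c')
  pos 14: 'a' -> MATCH (next='c')
Matching positions: [2, 10, 12, 14]
Count: 4

4


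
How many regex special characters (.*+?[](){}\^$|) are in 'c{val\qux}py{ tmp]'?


Regex special characters are: . * + ? [ ] ( ) { } \ ^ $ |
Scanning 'c{val\qux}py{ tmp]':
  pos 1: '{' -> SPECIAL
  pos 5: '\' -> SPECIAL
  pos 9: '}' -> SPECIAL
  pos 12: '{' -> SPECIAL
  pos 17: ']' -> SPECIAL
Special chars found: ['{', '\\', '}', '{', ']']
Total: 5

5


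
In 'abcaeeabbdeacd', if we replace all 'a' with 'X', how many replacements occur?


re.sub('a', 'X', text) replaces every occurrence of 'a' with 'X'.
Text: 'abcaeeabbdeacd'
Scanning for 'a':
  pos 0: 'a' -> replacement #1
  pos 3: 'a' -> replacement #2
  pos 6: 'a' -> replacement #3
  pos 11: 'a' -> replacement #4
Total replacements: 4

4


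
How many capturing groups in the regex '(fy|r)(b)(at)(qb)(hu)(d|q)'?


To count capturing groups, count each '(' that starts a group.
Pattern: '(fy|r)(b)(at)(qb)(hu)(d|q)'
Walking through the pattern:
  Position 0: '(' -> group #1
  Position 6: '(' -> group #2
  Position 9: '(' -> group #3
  Position 13: '(' -> group #4
  Position 17: '(' -> group #5
  Position 21: '(' -> group #6
Total capturing groups: 6

6


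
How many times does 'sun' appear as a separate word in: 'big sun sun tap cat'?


Scanning each word for exact match 'sun':
  Word 1: 'big' -> no
  Word 2: 'sun' -> MATCH
  Word 3: 'sun' -> MATCH
  Word 4: 'tap' -> no
  Word 5: 'cat' -> no
Total matches: 2

2


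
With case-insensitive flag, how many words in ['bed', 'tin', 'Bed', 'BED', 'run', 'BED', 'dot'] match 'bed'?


Case-insensitive matching: compare each word's lowercase form to 'bed'.
  'bed' -> lower='bed' -> MATCH
  'tin' -> lower='tin' -> no
  'Bed' -> lower='bed' -> MATCH
  'BED' -> lower='bed' -> MATCH
  'run' -> lower='run' -> no
  'BED' -> lower='bed' -> MATCH
  'dot' -> lower='dot' -> no
Matches: ['bed', 'Bed', 'BED', 'BED']
Count: 4

4


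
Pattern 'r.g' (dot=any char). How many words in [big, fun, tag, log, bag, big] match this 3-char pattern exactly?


Pattern 'r.g' means: starts with 'r', any single char, ends with 'g'.
Checking each word (must be exactly 3 chars):
  'big' (len=3): no
  'fun' (len=3): no
  'tag' (len=3): no
  'log' (len=3): no
  'bag' (len=3): no
  'big' (len=3): no
Matching words: []
Total: 0

0


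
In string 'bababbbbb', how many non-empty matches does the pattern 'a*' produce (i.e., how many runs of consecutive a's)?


Pattern 'a*' matches zero or more a's. We want non-empty runs of consecutive a's.
String: 'bababbbbb'
Walking through the string to find runs of a's:
  Run 1: positions 1-1 -> 'a'
  Run 2: positions 3-3 -> 'a'
Non-empty runs found: ['a', 'a']
Count: 2

2


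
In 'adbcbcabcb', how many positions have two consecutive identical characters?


Looking for consecutive identical characters in 'adbcbcabcb':
  pos 0-1: 'a' vs 'd' -> different
  pos 1-2: 'd' vs 'b' -> different
  pos 2-3: 'b' vs 'c' -> different
  pos 3-4: 'c' vs 'b' -> different
  pos 4-5: 'b' vs 'c' -> different
  pos 5-6: 'c' vs 'a' -> different
  pos 6-7: 'a' vs 'b' -> different
  pos 7-8: 'b' vs 'c' -> different
  pos 8-9: 'c' vs 'b' -> different
Consecutive identical pairs: []
Count: 0

0


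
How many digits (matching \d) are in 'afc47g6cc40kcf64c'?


\d matches any digit 0-9.
Scanning 'afc47g6cc40kcf64c':
  pos 3: '4' -> DIGIT
  pos 4: '7' -> DIGIT
  pos 6: '6' -> DIGIT
  pos 9: '4' -> DIGIT
  pos 10: '0' -> DIGIT
  pos 14: '6' -> DIGIT
  pos 15: '4' -> DIGIT
Digits found: ['4', '7', '6', '4', '0', '6', '4']
Total: 7

7


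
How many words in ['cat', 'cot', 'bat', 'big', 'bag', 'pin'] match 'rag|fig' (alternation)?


Alternation 'rag|fig' matches either 'rag' or 'fig'.
Checking each word:
  'cat' -> no
  'cot' -> no
  'bat' -> no
  'big' -> no
  'bag' -> no
  'pin' -> no
Matches: []
Count: 0

0


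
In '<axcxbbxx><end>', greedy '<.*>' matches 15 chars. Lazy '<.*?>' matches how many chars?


Greedy '<.*>' tries to match as MUCH as possible.
Lazy '<.*?>' tries to match as LITTLE as possible.

String: '<axcxbbxx><end>'
Greedy '<.*>' starts at first '<' and extends to the LAST '>': '<axcxbbxx><end>' (15 chars)
Lazy '<.*?>' starts at first '<' and stops at the FIRST '>': '<axcxbbxx>' (10 chars)

10


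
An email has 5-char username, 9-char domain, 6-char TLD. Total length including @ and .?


An email address has format: username@domain.tld
Username length: 5
'@' character: 1
Domain length: 9
'.' character: 1
TLD length: 6
Total = 5 + 1 + 9 + 1 + 6 = 22

22


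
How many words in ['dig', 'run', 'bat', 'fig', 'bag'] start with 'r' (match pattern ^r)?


Pattern ^r anchors to start of word. Check which words begin with 'r':
  'dig' -> no
  'run' -> MATCH (starts with 'r')
  'bat' -> no
  'fig' -> no
  'bag' -> no
Matching words: ['run']
Count: 1

1


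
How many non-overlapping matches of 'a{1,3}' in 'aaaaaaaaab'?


Pattern 'a{1,3}' matches between 1 and 3 consecutive a's (greedy).
String: 'aaaaaaaaab'
Finding runs of a's and applying greedy matching:
  Run at pos 0: 'aaaaaaaaa' (length 9)
Matches: ['aaa', 'aaa', 'aaa']
Count: 3

3


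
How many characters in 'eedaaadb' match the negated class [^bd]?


Negated class [^bd] matches any char NOT in {b, d}
Scanning 'eedaaadb':
  pos 0: 'e' -> MATCH
  pos 1: 'e' -> MATCH
  pos 2: 'd' -> no (excluded)
  pos 3: 'a' -> MATCH
  pos 4: 'a' -> MATCH
  pos 5: 'a' -> MATCH
  pos 6: 'd' -> no (excluded)
  pos 7: 'b' -> no (excluded)
Total matches: 5

5


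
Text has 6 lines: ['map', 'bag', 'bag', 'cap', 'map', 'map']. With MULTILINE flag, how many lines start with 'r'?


With MULTILINE flag, ^ matches the start of each line.
Lines: ['map', 'bag', 'bag', 'cap', 'map', 'map']
Checking which lines start with 'r':
  Line 1: 'map' -> no
  Line 2: 'bag' -> no
  Line 3: 'bag' -> no
  Line 4: 'cap' -> no
  Line 5: 'map' -> no
  Line 6: 'map' -> no
Matching lines: []
Count: 0

0


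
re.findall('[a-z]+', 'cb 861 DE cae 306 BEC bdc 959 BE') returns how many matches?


Pattern '[a-z]+' finds one or more lowercase letters.
Text: 'cb 861 DE cae 306 BEC bdc 959 BE'
Scanning for matches:
  Match 1: 'cb'
  Match 2: 'cae'
  Match 3: 'bdc'
Total matches: 3

3


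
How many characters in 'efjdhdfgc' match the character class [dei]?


Character class [dei] matches any of: {d, e, i}
Scanning string 'efjdhdfgc' character by character:
  pos 0: 'e' -> MATCH
  pos 1: 'f' -> no
  pos 2: 'j' -> no
  pos 3: 'd' -> MATCH
  pos 4: 'h' -> no
  pos 5: 'd' -> MATCH
  pos 6: 'f' -> no
  pos 7: 'g' -> no
  pos 8: 'c' -> no
Total matches: 3

3


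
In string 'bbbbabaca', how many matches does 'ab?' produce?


Pattern 'ab?' matches 'a' optionally followed by 'b'.
String: 'bbbbabaca'
Scanning left to right for 'a' then checking next char:
  Match 1: 'ab' (a followed by b)
  Match 2: 'a' (a not followed by b)
  Match 3: 'a' (a not followed by b)
Total matches: 3

3


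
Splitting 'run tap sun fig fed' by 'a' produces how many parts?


Splitting by 'a' breaks the string at each occurrence of the separator.
Text: 'run tap sun fig fed'
Parts after split:
  Part 1: 'run t'
  Part 2: 'p sun fig fed'
Total parts: 2

2


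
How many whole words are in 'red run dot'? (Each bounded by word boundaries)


Word boundaries (\b) mark the start/end of each word.
Text: 'red run dot'
Splitting by whitespace:
  Word 1: 'red'
  Word 2: 'run'
  Word 3: 'dot'
Total whole words: 3

3


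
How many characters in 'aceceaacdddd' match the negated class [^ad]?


Negated class [^ad] matches any char NOT in {a, d}
Scanning 'aceceaacdddd':
  pos 0: 'a' -> no (excluded)
  pos 1: 'c' -> MATCH
  pos 2: 'e' -> MATCH
  pos 3: 'c' -> MATCH
  pos 4: 'e' -> MATCH
  pos 5: 'a' -> no (excluded)
  pos 6: 'a' -> no (excluded)
  pos 7: 'c' -> MATCH
  pos 8: 'd' -> no (excluded)
  pos 9: 'd' -> no (excluded)
  pos 10: 'd' -> no (excluded)
  pos 11: 'd' -> no (excluded)
Total matches: 5

5


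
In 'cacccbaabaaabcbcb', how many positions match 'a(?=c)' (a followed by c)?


Lookahead 'a(?=c)' matches 'a' only when followed by 'c'.
String: 'cacccbaabaaabcbcb'
Checking each position where char is 'a':
  pos 1: 'a' -> MATCH (next='c')
  pos 6: 'a' -> no (next='a')
  pos 7: 'a' -> no (next='b')
  pos 9: 'a' -> no (next='a')
  pos 10: 'a' -> no (next='a')
  pos 11: 'a' -> no (next='b')
Matching positions: [1]
Count: 1

1


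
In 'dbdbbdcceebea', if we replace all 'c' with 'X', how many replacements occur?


re.sub('c', 'X', text) replaces every occurrence of 'c' with 'X'.
Text: 'dbdbbdcceebea'
Scanning for 'c':
  pos 6: 'c' -> replacement #1
  pos 7: 'c' -> replacement #2
Total replacements: 2

2


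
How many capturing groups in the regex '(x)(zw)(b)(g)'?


To count capturing groups, count each '(' that starts a group.
Pattern: '(x)(zw)(b)(g)'
Walking through the pattern:
  Position 0: '(' -> group #1
  Position 3: '(' -> group #2
  Position 7: '(' -> group #3
  Position 10: '(' -> group #4
Total capturing groups: 4

4


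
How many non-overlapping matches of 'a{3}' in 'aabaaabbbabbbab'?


Pattern 'a{3}' matches exactly 3 consecutive a's (greedy, non-overlapping).
String: 'aabaaabbbabbbab'
Scanning for runs of a's:
  Run at pos 0: 'aa' (length 2) -> 0 match(es)
  Run at pos 3: 'aaa' (length 3) -> 1 match(es)
  Run at pos 9: 'a' (length 1) -> 0 match(es)
  Run at pos 13: 'a' (length 1) -> 0 match(es)
Matches found: ['aaa']
Total: 1

1


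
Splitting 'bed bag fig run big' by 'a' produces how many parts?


Splitting by 'a' breaks the string at each occurrence of the separator.
Text: 'bed bag fig run big'
Parts after split:
  Part 1: 'bed b'
  Part 2: 'g fig run big'
Total parts: 2

2


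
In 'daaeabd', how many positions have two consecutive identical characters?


Looking for consecutive identical characters in 'daaeabd':
  pos 0-1: 'd' vs 'a' -> different
  pos 1-2: 'a' vs 'a' -> MATCH ('aa')
  pos 2-3: 'a' vs 'e' -> different
  pos 3-4: 'e' vs 'a' -> different
  pos 4-5: 'a' vs 'b' -> different
  pos 5-6: 'b' vs 'd' -> different
Consecutive identical pairs: ['aa']
Count: 1

1


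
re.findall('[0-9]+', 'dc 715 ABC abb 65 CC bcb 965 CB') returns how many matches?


Pattern '[0-9]+' finds one or more digits.
Text: 'dc 715 ABC abb 65 CC bcb 965 CB'
Scanning for matches:
  Match 1: '715'
  Match 2: '65'
  Match 3: '965'
Total matches: 3

3


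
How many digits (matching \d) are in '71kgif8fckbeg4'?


\d matches any digit 0-9.
Scanning '71kgif8fckbeg4':
  pos 0: '7' -> DIGIT
  pos 1: '1' -> DIGIT
  pos 6: '8' -> DIGIT
  pos 13: '4' -> DIGIT
Digits found: ['7', '1', '8', '4']
Total: 4

4


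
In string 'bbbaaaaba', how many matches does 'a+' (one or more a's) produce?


Pattern 'a+' matches one or more consecutive a's.
String: 'bbbaaaaba'
Scanning for runs of a:
  Match 1: 'aaaa' (length 4)
  Match 2: 'a' (length 1)
Total matches: 2

2


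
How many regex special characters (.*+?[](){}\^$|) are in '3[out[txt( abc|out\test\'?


Regex special characters are: . * + ? [ ] ( ) { } \ ^ $ |
Scanning '3[out[txt( abc|out\test\':
  pos 1: '[' -> SPECIAL
  pos 5: '[' -> SPECIAL
  pos 9: '(' -> SPECIAL
  pos 14: '|' -> SPECIAL
  pos 18: '\' -> SPECIAL
  pos 23: '\' -> SPECIAL
Special chars found: ['[', '[', '(', '|', '\\', '\\']
Total: 6

6


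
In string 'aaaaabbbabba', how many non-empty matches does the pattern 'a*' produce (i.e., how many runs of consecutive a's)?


Pattern 'a*' matches zero or more a's. We want non-empty runs of consecutive a's.
String: 'aaaaabbbabba'
Walking through the string to find runs of a's:
  Run 1: positions 0-4 -> 'aaaaa'
  Run 2: positions 8-8 -> 'a'
  Run 3: positions 11-11 -> 'a'
Non-empty runs found: ['aaaaa', 'a', 'a']
Count: 3

3


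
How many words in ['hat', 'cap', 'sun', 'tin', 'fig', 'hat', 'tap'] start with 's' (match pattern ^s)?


Pattern ^s anchors to start of word. Check which words begin with 's':
  'hat' -> no
  'cap' -> no
  'sun' -> MATCH (starts with 's')
  'tin' -> no
  'fig' -> no
  'hat' -> no
  'tap' -> no
Matching words: ['sun']
Count: 1

1


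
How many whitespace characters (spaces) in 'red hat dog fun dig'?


\s matches whitespace characters (spaces, tabs, etc.).
Text: 'red hat dog fun dig'
This text has 5 words separated by spaces.
Number of spaces = number of words - 1 = 5 - 1 = 4

4


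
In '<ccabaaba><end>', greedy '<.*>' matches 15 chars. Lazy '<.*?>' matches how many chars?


Greedy '<.*>' tries to match as MUCH as possible.
Lazy '<.*?>' tries to match as LITTLE as possible.

String: '<ccabaaba><end>'
Greedy '<.*>' starts at first '<' and extends to the LAST '>': '<ccabaaba><end>' (15 chars)
Lazy '<.*?>' starts at first '<' and stops at the FIRST '>': '<ccabaaba>' (10 chars)

10


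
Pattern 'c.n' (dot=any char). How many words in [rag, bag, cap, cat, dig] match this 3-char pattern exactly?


Pattern 'c.n' means: starts with 'c', any single char, ends with 'n'.
Checking each word (must be exactly 3 chars):
  'rag' (len=3): no
  'bag' (len=3): no
  'cap' (len=3): no
  'cat' (len=3): no
  'dig' (len=3): no
Matching words: []
Total: 0

0


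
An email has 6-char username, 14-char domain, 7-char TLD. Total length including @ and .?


An email address has format: username@domain.tld
Username length: 6
'@' character: 1
Domain length: 14
'.' character: 1
TLD length: 7
Total = 6 + 1 + 14 + 1 + 7 = 29

29


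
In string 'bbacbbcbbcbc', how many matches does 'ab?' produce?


Pattern 'ab?' matches 'a' optionally followed by 'b'.
String: 'bbacbbcbbcbc'
Scanning left to right for 'a' then checking next char:
  Match 1: 'a' (a not followed by b)
Total matches: 1

1


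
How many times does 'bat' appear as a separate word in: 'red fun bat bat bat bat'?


Scanning each word for exact match 'bat':
  Word 1: 'red' -> no
  Word 2: 'fun' -> no
  Word 3: 'bat' -> MATCH
  Word 4: 'bat' -> MATCH
  Word 5: 'bat' -> MATCH
  Word 6: 'bat' -> MATCH
Total matches: 4

4


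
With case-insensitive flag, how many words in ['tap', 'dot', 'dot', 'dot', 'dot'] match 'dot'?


Case-insensitive matching: compare each word's lowercase form to 'dot'.
  'tap' -> lower='tap' -> no
  'dot' -> lower='dot' -> MATCH
  'dot' -> lower='dot' -> MATCH
  'dot' -> lower='dot' -> MATCH
  'dot' -> lower='dot' -> MATCH
Matches: ['dot', 'dot', 'dot', 'dot']
Count: 4

4


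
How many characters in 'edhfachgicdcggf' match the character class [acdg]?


Character class [acdg] matches any of: {a, c, d, g}
Scanning string 'edhfachgicdcggf' character by character:
  pos 0: 'e' -> no
  pos 1: 'd' -> MATCH
  pos 2: 'h' -> no
  pos 3: 'f' -> no
  pos 4: 'a' -> MATCH
  pos 5: 'c' -> MATCH
  pos 6: 'h' -> no
  pos 7: 'g' -> MATCH
  pos 8: 'i' -> no
  pos 9: 'c' -> MATCH
  pos 10: 'd' -> MATCH
  pos 11: 'c' -> MATCH
  pos 12: 'g' -> MATCH
  pos 13: 'g' -> MATCH
  pos 14: 'f' -> no
Total matches: 9

9


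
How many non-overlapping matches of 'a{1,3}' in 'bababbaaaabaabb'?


Pattern 'a{1,3}' matches between 1 and 3 consecutive a's (greedy).
String: 'bababbaaaabaabb'
Finding runs of a's and applying greedy matching:
  Run at pos 1: 'a' (length 1)
  Run at pos 3: 'a' (length 1)
  Run at pos 6: 'aaaa' (length 4)
  Run at pos 11: 'aa' (length 2)
Matches: ['a', 'a', 'aaa', 'a', 'aa']
Count: 5

5


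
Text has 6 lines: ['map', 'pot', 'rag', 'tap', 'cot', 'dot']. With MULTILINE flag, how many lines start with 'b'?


With MULTILINE flag, ^ matches the start of each line.
Lines: ['map', 'pot', 'rag', 'tap', 'cot', 'dot']
Checking which lines start with 'b':
  Line 1: 'map' -> no
  Line 2: 'pot' -> no
  Line 3: 'rag' -> no
  Line 4: 'tap' -> no
  Line 5: 'cot' -> no
  Line 6: 'dot' -> no
Matching lines: []
Count: 0

0


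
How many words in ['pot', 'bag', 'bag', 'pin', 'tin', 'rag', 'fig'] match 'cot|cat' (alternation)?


Alternation 'cot|cat' matches either 'cot' or 'cat'.
Checking each word:
  'pot' -> no
  'bag' -> no
  'bag' -> no
  'pin' -> no
  'tin' -> no
  'rag' -> no
  'fig' -> no
Matches: []
Count: 0

0


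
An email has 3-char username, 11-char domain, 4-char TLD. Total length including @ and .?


An email address has format: username@domain.tld
Username length: 3
'@' character: 1
Domain length: 11
'.' character: 1
TLD length: 4
Total = 3 + 1 + 11 + 1 + 4 = 20

20


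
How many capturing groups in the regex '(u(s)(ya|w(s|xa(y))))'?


To count capturing groups, count each '(' that starts a group.
Pattern: '(u(s)(ya|w(s|xa(y))))'
Walking through the pattern:
  Position 0: '(' -> group #1
  Position 2: '(' -> group #2
  Position 5: '(' -> group #3
  Position 10: '(' -> group #4
  Position 15: '(' -> group #5
Total capturing groups: 5

5


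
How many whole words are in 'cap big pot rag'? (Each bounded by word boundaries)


Word boundaries (\b) mark the start/end of each word.
Text: 'cap big pot rag'
Splitting by whitespace:
  Word 1: 'cap'
  Word 2: 'big'
  Word 3: 'pot'
  Word 4: 'rag'
Total whole words: 4

4


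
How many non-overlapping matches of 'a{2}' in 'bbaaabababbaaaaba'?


Pattern 'a{2}' matches exactly 2 consecutive a's (greedy, non-overlapping).
String: 'bbaaabababbaaaaba'
Scanning for runs of a's:
  Run at pos 2: 'aaa' (length 3) -> 1 match(es)
  Run at pos 6: 'a' (length 1) -> 0 match(es)
  Run at pos 8: 'a' (length 1) -> 0 match(es)
  Run at pos 11: 'aaaa' (length 4) -> 2 match(es)
  Run at pos 16: 'a' (length 1) -> 0 match(es)
Matches found: ['aa', 'aa', 'aa']
Total: 3

3


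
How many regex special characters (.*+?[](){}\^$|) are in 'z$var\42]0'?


Regex special characters are: . * + ? [ ] ( ) { } \ ^ $ |
Scanning 'z$var\42]0':
  pos 1: '$' -> SPECIAL
  pos 5: '\' -> SPECIAL
  pos 8: ']' -> SPECIAL
Special chars found: ['$', '\\', ']']
Total: 3

3


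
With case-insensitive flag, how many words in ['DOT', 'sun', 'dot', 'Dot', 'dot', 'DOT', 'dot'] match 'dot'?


Case-insensitive matching: compare each word's lowercase form to 'dot'.
  'DOT' -> lower='dot' -> MATCH
  'sun' -> lower='sun' -> no
  'dot' -> lower='dot' -> MATCH
  'Dot' -> lower='dot' -> MATCH
  'dot' -> lower='dot' -> MATCH
  'DOT' -> lower='dot' -> MATCH
  'dot' -> lower='dot' -> MATCH
Matches: ['DOT', 'dot', 'Dot', 'dot', 'DOT', 'dot']
Count: 6

6


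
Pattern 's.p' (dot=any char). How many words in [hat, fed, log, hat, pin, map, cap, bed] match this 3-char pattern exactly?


Pattern 's.p' means: starts with 's', any single char, ends with 'p'.
Checking each word (must be exactly 3 chars):
  'hat' (len=3): no
  'fed' (len=3): no
  'log' (len=3): no
  'hat' (len=3): no
  'pin' (len=3): no
  'map' (len=3): no
  'cap' (len=3): no
  'bed' (len=3): no
Matching words: []
Total: 0

0


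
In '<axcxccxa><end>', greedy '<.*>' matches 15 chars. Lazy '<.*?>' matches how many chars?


Greedy '<.*>' tries to match as MUCH as possible.
Lazy '<.*?>' tries to match as LITTLE as possible.

String: '<axcxccxa><end>'
Greedy '<.*>' starts at first '<' and extends to the LAST '>': '<axcxccxa><end>' (15 chars)
Lazy '<.*?>' starts at first '<' and stops at the FIRST '>': '<axcxccxa>' (10 chars)

10


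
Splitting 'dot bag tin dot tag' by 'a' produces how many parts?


Splitting by 'a' breaks the string at each occurrence of the separator.
Text: 'dot bag tin dot tag'
Parts after split:
  Part 1: 'dot b'
  Part 2: 'g tin dot t'
  Part 3: 'g'
Total parts: 3

3


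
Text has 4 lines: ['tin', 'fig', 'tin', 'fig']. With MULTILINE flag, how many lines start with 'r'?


With MULTILINE flag, ^ matches the start of each line.
Lines: ['tin', 'fig', 'tin', 'fig']
Checking which lines start with 'r':
  Line 1: 'tin' -> no
  Line 2: 'fig' -> no
  Line 3: 'tin' -> no
  Line 4: 'fig' -> no
Matching lines: []
Count: 0

0


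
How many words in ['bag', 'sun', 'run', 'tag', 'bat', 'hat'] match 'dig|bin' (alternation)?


Alternation 'dig|bin' matches either 'dig' or 'bin'.
Checking each word:
  'bag' -> no
  'sun' -> no
  'run' -> no
  'tag' -> no
  'bat' -> no
  'hat' -> no
Matches: []
Count: 0

0


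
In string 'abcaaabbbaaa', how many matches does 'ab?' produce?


Pattern 'ab?' matches 'a' optionally followed by 'b'.
String: 'abcaaabbbaaa'
Scanning left to right for 'a' then checking next char:
  Match 1: 'ab' (a followed by b)
  Match 2: 'a' (a not followed by b)
  Match 3: 'a' (a not followed by b)
  Match 4: 'ab' (a followed by b)
  Match 5: 'a' (a not followed by b)
  Match 6: 'a' (a not followed by b)
  Match 7: 'a' (a not followed by b)
Total matches: 7

7


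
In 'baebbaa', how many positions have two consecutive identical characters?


Looking for consecutive identical characters in 'baebbaa':
  pos 0-1: 'b' vs 'a' -> different
  pos 1-2: 'a' vs 'e' -> different
  pos 2-3: 'e' vs 'b' -> different
  pos 3-4: 'b' vs 'b' -> MATCH ('bb')
  pos 4-5: 'b' vs 'a' -> different
  pos 5-6: 'a' vs 'a' -> MATCH ('aa')
Consecutive identical pairs: ['bb', 'aa']
Count: 2

2


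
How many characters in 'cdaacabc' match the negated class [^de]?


Negated class [^de] matches any char NOT in {d, e}
Scanning 'cdaacabc':
  pos 0: 'c' -> MATCH
  pos 1: 'd' -> no (excluded)
  pos 2: 'a' -> MATCH
  pos 3: 'a' -> MATCH
  pos 4: 'c' -> MATCH
  pos 5: 'a' -> MATCH
  pos 6: 'b' -> MATCH
  pos 7: 'c' -> MATCH
Total matches: 7

7


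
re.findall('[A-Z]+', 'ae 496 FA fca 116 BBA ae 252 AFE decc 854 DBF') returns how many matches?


Pattern '[A-Z]+' finds one or more uppercase letters.
Text: 'ae 496 FA fca 116 BBA ae 252 AFE decc 854 DBF'
Scanning for matches:
  Match 1: 'FA'
  Match 2: 'BBA'
  Match 3: 'AFE'
  Match 4: 'DBF'
Total matches: 4

4


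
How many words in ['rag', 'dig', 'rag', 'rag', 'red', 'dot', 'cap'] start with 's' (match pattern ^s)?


Pattern ^s anchors to start of word. Check which words begin with 's':
  'rag' -> no
  'dig' -> no
  'rag' -> no
  'rag' -> no
  'red' -> no
  'dot' -> no
  'cap' -> no
Matching words: []
Count: 0

0


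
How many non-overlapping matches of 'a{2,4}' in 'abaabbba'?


Pattern 'a{2,4}' matches between 2 and 4 consecutive a's (greedy).
String: 'abaabbba'
Finding runs of a's and applying greedy matching:
  Run at pos 0: 'a' (length 1)
  Run at pos 2: 'aa' (length 2)
  Run at pos 7: 'a' (length 1)
Matches: ['aa']
Count: 1

1


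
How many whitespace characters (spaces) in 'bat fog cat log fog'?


\s matches whitespace characters (spaces, tabs, etc.).
Text: 'bat fog cat log fog'
This text has 5 words separated by spaces.
Number of spaces = number of words - 1 = 5 - 1 = 4

4


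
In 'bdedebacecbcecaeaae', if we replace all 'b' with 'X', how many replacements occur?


re.sub('b', 'X', text) replaces every occurrence of 'b' with 'X'.
Text: 'bdedebacecbcecaeaae'
Scanning for 'b':
  pos 0: 'b' -> replacement #1
  pos 5: 'b' -> replacement #2
  pos 10: 'b' -> replacement #3
Total replacements: 3

3


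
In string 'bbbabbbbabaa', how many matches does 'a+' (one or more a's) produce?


Pattern 'a+' matches one or more consecutive a's.
String: 'bbbabbbbabaa'
Scanning for runs of a:
  Match 1: 'a' (length 1)
  Match 2: 'a' (length 1)
  Match 3: 'aa' (length 2)
Total matches: 3

3


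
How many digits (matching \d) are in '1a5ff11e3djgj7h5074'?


\d matches any digit 0-9.
Scanning '1a5ff11e3djgj7h5074':
  pos 0: '1' -> DIGIT
  pos 2: '5' -> DIGIT
  pos 5: '1' -> DIGIT
  pos 6: '1' -> DIGIT
  pos 8: '3' -> DIGIT
  pos 13: '7' -> DIGIT
  pos 15: '5' -> DIGIT
  pos 16: '0' -> DIGIT
  pos 17: '7' -> DIGIT
  pos 18: '4' -> DIGIT
Digits found: ['1', '5', '1', '1', '3', '7', '5', '0', '7', '4']
Total: 10

10


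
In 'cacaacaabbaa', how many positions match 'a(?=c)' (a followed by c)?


Lookahead 'a(?=c)' matches 'a' only when followed by 'c'.
String: 'cacaacaabbaa'
Checking each position where char is 'a':
  pos 1: 'a' -> MATCH (next='c')
  pos 3: 'a' -> no (next='a')
  pos 4: 'a' -> MATCH (next='c')
  pos 6: 'a' -> no (next='a')
  pos 7: 'a' -> no (next='b')
  pos 10: 'a' -> no (next='a')
Matching positions: [1, 4]
Count: 2

2


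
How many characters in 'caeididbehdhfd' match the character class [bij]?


Character class [bij] matches any of: {b, i, j}
Scanning string 'caeididbehdhfd' character by character:
  pos 0: 'c' -> no
  pos 1: 'a' -> no
  pos 2: 'e' -> no
  pos 3: 'i' -> MATCH
  pos 4: 'd' -> no
  pos 5: 'i' -> MATCH
  pos 6: 'd' -> no
  pos 7: 'b' -> MATCH
  pos 8: 'e' -> no
  pos 9: 'h' -> no
  pos 10: 'd' -> no
  pos 11: 'h' -> no
  pos 12: 'f' -> no
  pos 13: 'd' -> no
Total matches: 3

3


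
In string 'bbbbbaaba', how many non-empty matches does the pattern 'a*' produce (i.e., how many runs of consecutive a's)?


Pattern 'a*' matches zero or more a's. We want non-empty runs of consecutive a's.
String: 'bbbbbaaba'
Walking through the string to find runs of a's:
  Run 1: positions 5-6 -> 'aa'
  Run 2: positions 8-8 -> 'a'
Non-empty runs found: ['aa', 'a']
Count: 2

2


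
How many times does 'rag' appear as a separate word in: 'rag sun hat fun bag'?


Scanning each word for exact match 'rag':
  Word 1: 'rag' -> MATCH
  Word 2: 'sun' -> no
  Word 3: 'hat' -> no
  Word 4: 'fun' -> no
  Word 5: 'bag' -> no
Total matches: 1

1


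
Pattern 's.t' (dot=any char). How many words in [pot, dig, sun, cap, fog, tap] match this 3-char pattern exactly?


Pattern 's.t' means: starts with 's', any single char, ends with 't'.
Checking each word (must be exactly 3 chars):
  'pot' (len=3): no
  'dig' (len=3): no
  'sun' (len=3): no
  'cap' (len=3): no
  'fog' (len=3): no
  'tap' (len=3): no
Matching words: []
Total: 0

0


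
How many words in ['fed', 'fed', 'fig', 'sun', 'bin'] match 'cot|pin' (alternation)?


Alternation 'cot|pin' matches either 'cot' or 'pin'.
Checking each word:
  'fed' -> no
  'fed' -> no
  'fig' -> no
  'sun' -> no
  'bin' -> no
Matches: []
Count: 0

0


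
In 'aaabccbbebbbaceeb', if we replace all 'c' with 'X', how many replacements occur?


re.sub('c', 'X', text) replaces every occurrence of 'c' with 'X'.
Text: 'aaabccbbebbbaceeb'
Scanning for 'c':
  pos 4: 'c' -> replacement #1
  pos 5: 'c' -> replacement #2
  pos 13: 'c' -> replacement #3
Total replacements: 3

3


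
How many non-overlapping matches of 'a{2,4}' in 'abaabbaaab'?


Pattern 'a{2,4}' matches between 2 and 4 consecutive a's (greedy).
String: 'abaabbaaab'
Finding runs of a's and applying greedy matching:
  Run at pos 0: 'a' (length 1)
  Run at pos 2: 'aa' (length 2)
  Run at pos 6: 'aaa' (length 3)
Matches: ['aa', 'aaa']
Count: 2

2


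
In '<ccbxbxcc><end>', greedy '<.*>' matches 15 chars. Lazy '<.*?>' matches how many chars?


Greedy '<.*>' tries to match as MUCH as possible.
Lazy '<.*?>' tries to match as LITTLE as possible.

String: '<ccbxbxcc><end>'
Greedy '<.*>' starts at first '<' and extends to the LAST '>': '<ccbxbxcc><end>' (15 chars)
Lazy '<.*?>' starts at first '<' and stops at the FIRST '>': '<ccbxbxcc>' (10 chars)

10


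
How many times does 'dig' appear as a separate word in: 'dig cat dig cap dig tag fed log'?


Scanning each word for exact match 'dig':
  Word 1: 'dig' -> MATCH
  Word 2: 'cat' -> no
  Word 3: 'dig' -> MATCH
  Word 4: 'cap' -> no
  Word 5: 'dig' -> MATCH
  Word 6: 'tag' -> no
  Word 7: 'fed' -> no
  Word 8: 'log' -> no
Total matches: 3

3


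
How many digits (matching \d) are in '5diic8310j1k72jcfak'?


\d matches any digit 0-9.
Scanning '5diic8310j1k72jcfak':
  pos 0: '5' -> DIGIT
  pos 5: '8' -> DIGIT
  pos 6: '3' -> DIGIT
  pos 7: '1' -> DIGIT
  pos 8: '0' -> DIGIT
  pos 10: '1' -> DIGIT
  pos 12: '7' -> DIGIT
  pos 13: '2' -> DIGIT
Digits found: ['5', '8', '3', '1', '0', '1', '7', '2']
Total: 8

8


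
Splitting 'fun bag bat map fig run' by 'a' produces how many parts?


Splitting by 'a' breaks the string at each occurrence of the separator.
Text: 'fun bag bat map fig run'
Parts after split:
  Part 1: 'fun b'
  Part 2: 'g b'
  Part 3: 't m'
  Part 4: 'p fig run'
Total parts: 4

4


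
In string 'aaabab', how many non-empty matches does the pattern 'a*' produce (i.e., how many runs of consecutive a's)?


Pattern 'a*' matches zero or more a's. We want non-empty runs of consecutive a's.
String: 'aaabab'
Walking through the string to find runs of a's:
  Run 1: positions 0-2 -> 'aaa'
  Run 2: positions 4-4 -> 'a'
Non-empty runs found: ['aaa', 'a']
Count: 2

2


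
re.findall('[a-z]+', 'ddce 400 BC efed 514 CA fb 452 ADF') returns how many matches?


Pattern '[a-z]+' finds one or more lowercase letters.
Text: 'ddce 400 BC efed 514 CA fb 452 ADF'
Scanning for matches:
  Match 1: 'ddce'
  Match 2: 'efed'
  Match 3: 'fb'
Total matches: 3

3


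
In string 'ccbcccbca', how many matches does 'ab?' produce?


Pattern 'ab?' matches 'a' optionally followed by 'b'.
String: 'ccbcccbca'
Scanning left to right for 'a' then checking next char:
  Match 1: 'a' (a not followed by b)
Total matches: 1

1


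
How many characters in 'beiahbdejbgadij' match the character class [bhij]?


Character class [bhij] matches any of: {b, h, i, j}
Scanning string 'beiahbdejbgadij' character by character:
  pos 0: 'b' -> MATCH
  pos 1: 'e' -> no
  pos 2: 'i' -> MATCH
  pos 3: 'a' -> no
  pos 4: 'h' -> MATCH
  pos 5: 'b' -> MATCH
  pos 6: 'd' -> no
  pos 7: 'e' -> no
  pos 8: 'j' -> MATCH
  pos 9: 'b' -> MATCH
  pos 10: 'g' -> no
  pos 11: 'a' -> no
  pos 12: 'd' -> no
  pos 13: 'i' -> MATCH
  pos 14: 'j' -> MATCH
Total matches: 8

8


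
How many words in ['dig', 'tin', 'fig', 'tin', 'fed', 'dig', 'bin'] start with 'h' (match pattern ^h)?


Pattern ^h anchors to start of word. Check which words begin with 'h':
  'dig' -> no
  'tin' -> no
  'fig' -> no
  'tin' -> no
  'fed' -> no
  'dig' -> no
  'bin' -> no
Matching words: []
Count: 0

0


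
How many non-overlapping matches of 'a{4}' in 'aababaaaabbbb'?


Pattern 'a{4}' matches exactly 4 consecutive a's (greedy, non-overlapping).
String: 'aababaaaabbbb'
Scanning for runs of a's:
  Run at pos 0: 'aa' (length 2) -> 0 match(es)
  Run at pos 3: 'a' (length 1) -> 0 match(es)
  Run at pos 5: 'aaaa' (length 4) -> 1 match(es)
Matches found: ['aaaa']
Total: 1

1


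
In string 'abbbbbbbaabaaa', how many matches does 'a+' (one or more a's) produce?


Pattern 'a+' matches one or more consecutive a's.
String: 'abbbbbbbaabaaa'
Scanning for runs of a:
  Match 1: 'a' (length 1)
  Match 2: 'aa' (length 2)
  Match 3: 'aaa' (length 3)
Total matches: 3

3


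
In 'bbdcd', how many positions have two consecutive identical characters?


Looking for consecutive identical characters in 'bbdcd':
  pos 0-1: 'b' vs 'b' -> MATCH ('bb')
  pos 1-2: 'b' vs 'd' -> different
  pos 2-3: 'd' vs 'c' -> different
  pos 3-4: 'c' vs 'd' -> different
Consecutive identical pairs: ['bb']
Count: 1

1


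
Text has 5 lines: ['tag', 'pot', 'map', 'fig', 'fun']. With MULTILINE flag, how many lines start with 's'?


With MULTILINE flag, ^ matches the start of each line.
Lines: ['tag', 'pot', 'map', 'fig', 'fun']
Checking which lines start with 's':
  Line 1: 'tag' -> no
  Line 2: 'pot' -> no
  Line 3: 'map' -> no
  Line 4: 'fig' -> no
  Line 5: 'fun' -> no
Matching lines: []
Count: 0

0


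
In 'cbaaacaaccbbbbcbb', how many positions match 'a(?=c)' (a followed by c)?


Lookahead 'a(?=c)' matches 'a' only when followed by 'c'.
String: 'cbaaacaaccbbbbcbb'
Checking each position where char is 'a':
  pos 2: 'a' -> no (next='a')
  pos 3: 'a' -> no (next='a')
  pos 4: 'a' -> MATCH (next='c')
  pos 6: 'a' -> no (next='a')
  pos 7: 'a' -> MATCH (next='c')
Matching positions: [4, 7]
Count: 2

2


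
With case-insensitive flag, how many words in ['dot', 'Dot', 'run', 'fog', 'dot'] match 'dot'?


Case-insensitive matching: compare each word's lowercase form to 'dot'.
  'dot' -> lower='dot' -> MATCH
  'Dot' -> lower='dot' -> MATCH
  'run' -> lower='run' -> no
  'fog' -> lower='fog' -> no
  'dot' -> lower='dot' -> MATCH
Matches: ['dot', 'Dot', 'dot']
Count: 3

3


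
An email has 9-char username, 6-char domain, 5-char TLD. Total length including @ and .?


An email address has format: username@domain.tld
Username length: 9
'@' character: 1
Domain length: 6
'.' character: 1
TLD length: 5
Total = 9 + 1 + 6 + 1 + 5 = 22

22


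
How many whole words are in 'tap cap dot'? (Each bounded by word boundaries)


Word boundaries (\b) mark the start/end of each word.
Text: 'tap cap dot'
Splitting by whitespace:
  Word 1: 'tap'
  Word 2: 'cap'
  Word 3: 'dot'
Total whole words: 3

3


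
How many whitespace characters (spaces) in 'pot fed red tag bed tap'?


\s matches whitespace characters (spaces, tabs, etc.).
Text: 'pot fed red tag bed tap'
This text has 6 words separated by spaces.
Number of spaces = number of words - 1 = 6 - 1 = 5

5


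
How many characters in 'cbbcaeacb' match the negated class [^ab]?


Negated class [^ab] matches any char NOT in {a, b}
Scanning 'cbbcaeacb':
  pos 0: 'c' -> MATCH
  pos 1: 'b' -> no (excluded)
  pos 2: 'b' -> no (excluded)
  pos 3: 'c' -> MATCH
  pos 4: 'a' -> no (excluded)
  pos 5: 'e' -> MATCH
  pos 6: 'a' -> no (excluded)
  pos 7: 'c' -> MATCH
  pos 8: 'b' -> no (excluded)
Total matches: 4

4


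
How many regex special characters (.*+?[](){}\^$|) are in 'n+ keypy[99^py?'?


Regex special characters are: . * + ? [ ] ( ) { } \ ^ $ |
Scanning 'n+ keypy[99^py?':
  pos 1: '+' -> SPECIAL
  pos 8: '[' -> SPECIAL
  pos 11: '^' -> SPECIAL
  pos 14: '?' -> SPECIAL
Special chars found: ['+', '[', '^', '?']
Total: 4

4


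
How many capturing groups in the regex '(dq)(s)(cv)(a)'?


To count capturing groups, count each '(' that starts a group.
Pattern: '(dq)(s)(cv)(a)'
Walking through the pattern:
  Position 0: '(' -> group #1
  Position 4: '(' -> group #2
  Position 7: '(' -> group #3
  Position 11: '(' -> group #4
Total capturing groups: 4

4


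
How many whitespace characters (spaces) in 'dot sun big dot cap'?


\s matches whitespace characters (spaces, tabs, etc.).
Text: 'dot sun big dot cap'
This text has 5 words separated by spaces.
Number of spaces = number of words - 1 = 5 - 1 = 4

4


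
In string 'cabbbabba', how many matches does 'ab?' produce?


Pattern 'ab?' matches 'a' optionally followed by 'b'.
String: 'cabbbabba'
Scanning left to right for 'a' then checking next char:
  Match 1: 'ab' (a followed by b)
  Match 2: 'ab' (a followed by b)
  Match 3: 'a' (a not followed by b)
Total matches: 3

3


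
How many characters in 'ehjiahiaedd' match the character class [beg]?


Character class [beg] matches any of: {b, e, g}
Scanning string 'ehjiahiaedd' character by character:
  pos 0: 'e' -> MATCH
  pos 1: 'h' -> no
  pos 2: 'j' -> no
  pos 3: 'i' -> no
  pos 4: 'a' -> no
  pos 5: 'h' -> no
  pos 6: 'i' -> no
  pos 7: 'a' -> no
  pos 8: 'e' -> MATCH
  pos 9: 'd' -> no
  pos 10: 'd' -> no
Total matches: 2

2


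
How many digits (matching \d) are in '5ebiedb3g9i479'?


\d matches any digit 0-9.
Scanning '5ebiedb3g9i479':
  pos 0: '5' -> DIGIT
  pos 7: '3' -> DIGIT
  pos 9: '9' -> DIGIT
  pos 11: '4' -> DIGIT
  pos 12: '7' -> DIGIT
  pos 13: '9' -> DIGIT
Digits found: ['5', '3', '9', '4', '7', '9']
Total: 6

6


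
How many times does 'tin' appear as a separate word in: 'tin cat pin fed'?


Scanning each word for exact match 'tin':
  Word 1: 'tin' -> MATCH
  Word 2: 'cat' -> no
  Word 3: 'pin' -> no
  Word 4: 'fed' -> no
Total matches: 1

1


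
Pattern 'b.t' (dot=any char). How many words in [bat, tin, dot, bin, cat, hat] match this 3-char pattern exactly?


Pattern 'b.t' means: starts with 'b', any single char, ends with 't'.
Checking each word (must be exactly 3 chars):
  'bat' (len=3): MATCH
  'tin' (len=3): no
  'dot' (len=3): no
  'bin' (len=3): no
  'cat' (len=3): no
  'hat' (len=3): no
Matching words: ['bat']
Total: 1

1


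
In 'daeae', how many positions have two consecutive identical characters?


Looking for consecutive identical characters in 'daeae':
  pos 0-1: 'd' vs 'a' -> different
  pos 1-2: 'a' vs 'e' -> different
  pos 2-3: 'e' vs 'a' -> different
  pos 3-4: 'a' vs 'e' -> different
Consecutive identical pairs: []
Count: 0

0


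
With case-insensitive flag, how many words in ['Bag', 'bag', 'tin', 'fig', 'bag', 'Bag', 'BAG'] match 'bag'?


Case-insensitive matching: compare each word's lowercase form to 'bag'.
  'Bag' -> lower='bag' -> MATCH
  'bag' -> lower='bag' -> MATCH
  'tin' -> lower='tin' -> no
  'fig' -> lower='fig' -> no
  'bag' -> lower='bag' -> MATCH
  'Bag' -> lower='bag' -> MATCH
  'BAG' -> lower='bag' -> MATCH
Matches: ['Bag', 'bag', 'bag', 'Bag', 'BAG']
Count: 5

5


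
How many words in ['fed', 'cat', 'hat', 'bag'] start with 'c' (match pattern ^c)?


Pattern ^c anchors to start of word. Check which words begin with 'c':
  'fed' -> no
  'cat' -> MATCH (starts with 'c')
  'hat' -> no
  'bag' -> no
Matching words: ['cat']
Count: 1

1


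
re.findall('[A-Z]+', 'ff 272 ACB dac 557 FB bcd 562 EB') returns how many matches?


Pattern '[A-Z]+' finds one or more uppercase letters.
Text: 'ff 272 ACB dac 557 FB bcd 562 EB'
Scanning for matches:
  Match 1: 'ACB'
  Match 2: 'FB'
  Match 3: 'EB'
Total matches: 3

3


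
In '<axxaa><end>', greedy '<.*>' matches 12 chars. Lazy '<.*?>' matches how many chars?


Greedy '<.*>' tries to match as MUCH as possible.
Lazy '<.*?>' tries to match as LITTLE as possible.

String: '<axxaa><end>'
Greedy '<.*>' starts at first '<' and extends to the LAST '>': '<axxaa><end>' (12 chars)
Lazy '<.*?>' starts at first '<' and stops at the FIRST '>': '<axxaa>' (7 chars)

7


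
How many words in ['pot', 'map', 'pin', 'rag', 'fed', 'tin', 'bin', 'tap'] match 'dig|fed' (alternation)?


Alternation 'dig|fed' matches either 'dig' or 'fed'.
Checking each word:
  'pot' -> no
  'map' -> no
  'pin' -> no
  'rag' -> no
  'fed' -> MATCH
  'tin' -> no
  'bin' -> no
  'tap' -> no
Matches: ['fed']
Count: 1

1


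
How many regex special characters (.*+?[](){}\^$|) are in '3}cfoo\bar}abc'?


Regex special characters are: . * + ? [ ] ( ) { } \ ^ $ |
Scanning '3}cfoo\bar}abc':
  pos 1: '}' -> SPECIAL
  pos 6: '\' -> SPECIAL
  pos 10: '}' -> SPECIAL
Special chars found: ['}', '\\', '}']
Total: 3

3


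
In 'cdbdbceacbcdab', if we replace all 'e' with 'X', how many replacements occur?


re.sub('e', 'X', text) replaces every occurrence of 'e' with 'X'.
Text: 'cdbdbceacbcdab'
Scanning for 'e':
  pos 6: 'e' -> replacement #1
Total replacements: 1

1


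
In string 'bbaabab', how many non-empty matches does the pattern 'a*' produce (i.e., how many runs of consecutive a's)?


Pattern 'a*' matches zero or more a's. We want non-empty runs of consecutive a's.
String: 'bbaabab'
Walking through the string to find runs of a's:
  Run 1: positions 2-3 -> 'aa'
  Run 2: positions 5-5 -> 'a'
Non-empty runs found: ['aa', 'a']
Count: 2

2


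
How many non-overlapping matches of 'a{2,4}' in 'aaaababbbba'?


Pattern 'a{2,4}' matches between 2 and 4 consecutive a's (greedy).
String: 'aaaababbbba'
Finding runs of a's and applying greedy matching:
  Run at pos 0: 'aaaa' (length 4)
  Run at pos 5: 'a' (length 1)
  Run at pos 10: 'a' (length 1)
Matches: ['aaaa']
Count: 1

1


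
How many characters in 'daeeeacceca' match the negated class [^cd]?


Negated class [^cd] matches any char NOT in {c, d}
Scanning 'daeeeacceca':
  pos 0: 'd' -> no (excluded)
  pos 1: 'a' -> MATCH
  pos 2: 'e' -> MATCH
  pos 3: 'e' -> MATCH
  pos 4: 'e' -> MATCH
  pos 5: 'a' -> MATCH
  pos 6: 'c' -> no (excluded)
  pos 7: 'c' -> no (excluded)
  pos 8: 'e' -> MATCH
  pos 9: 'c' -> no (excluded)
  pos 10: 'a' -> MATCH
Total matches: 7

7
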